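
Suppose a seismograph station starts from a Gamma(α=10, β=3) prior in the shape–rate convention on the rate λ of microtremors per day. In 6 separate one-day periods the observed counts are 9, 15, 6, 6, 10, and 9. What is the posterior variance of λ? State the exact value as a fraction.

Total count: 9 + 15 + 6 + 6 + 10 + 9 = 55.
Total exposure: 6 days.
Posterior: α' = 10 + 55 = 65, β' = 3 + 6 = 9.
Posterior variance = α'/β'² = 65/81.

65/81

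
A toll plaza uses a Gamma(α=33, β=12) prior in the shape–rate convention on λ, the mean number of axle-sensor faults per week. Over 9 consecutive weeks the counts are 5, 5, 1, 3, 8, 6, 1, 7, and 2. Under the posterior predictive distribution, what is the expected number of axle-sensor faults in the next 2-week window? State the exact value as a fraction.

Total count: 5 + 5 + 1 + 3 + 8 + 6 + 1 + 7 + 2 = 38.
Total exposure: 9 weeks.
Conjugate update: add total count to the shape and total exposure to the rate, giving Gamma(71, 21).
Predictive mean over a 2-week window = T·E[λ|data] = 2·71/21 = 142/21.

142/21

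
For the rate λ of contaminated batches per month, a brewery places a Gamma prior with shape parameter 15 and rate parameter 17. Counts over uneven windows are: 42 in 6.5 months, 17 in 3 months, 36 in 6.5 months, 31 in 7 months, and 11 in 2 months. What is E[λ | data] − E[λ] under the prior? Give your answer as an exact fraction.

Total count: 42 + 17 + 36 + 31 + 11 = 137.
Total exposure: 6.5 + 3 + 6.5 + 7 + 2 = 25 months.
Gamma(α, β) with Poisson data over total exposure Σt gives posterior Gamma(α+Σx, β+Σt) = Gamma(152, 42).
Posterior mean = 152/42 = 76/21; prior mean = 15/17 = 15/17. Difference = 76/21 − 15/17 = 977/357.

977/357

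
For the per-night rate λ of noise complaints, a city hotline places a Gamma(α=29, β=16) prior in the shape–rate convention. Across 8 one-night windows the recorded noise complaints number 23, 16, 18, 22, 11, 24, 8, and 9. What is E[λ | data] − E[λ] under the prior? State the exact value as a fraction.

233/48

Total count: 23 + 16 + 18 + 22 + 11 + 24 + 8 + 9 = 131.
Total exposure: 8 nights.
The Gamma prior is conjugate for the Poisson rate, so λ | data ~ Gamma(29+131, 16+8) = Gamma(160, 24).
Posterior mean = 160/24 = 20/3; prior mean = 29/16 = 29/16. Difference = 20/3 − 29/16 = 233/48.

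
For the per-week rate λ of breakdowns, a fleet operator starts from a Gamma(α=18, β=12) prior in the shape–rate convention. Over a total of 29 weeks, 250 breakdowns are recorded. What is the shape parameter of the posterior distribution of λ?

268

Total count 250 over total exposure 29 weeks.
Posterior: α' = 18 + 250 = 268, β' = 12 + 29 = 41.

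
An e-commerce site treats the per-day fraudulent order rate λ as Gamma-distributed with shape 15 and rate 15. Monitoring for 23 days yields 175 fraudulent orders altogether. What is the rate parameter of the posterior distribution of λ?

38

Total count 175 over total exposure 23 days.
Gamma(α, β) with Poisson data over total exposure Σt gives posterior Gamma(α+Σx, β+Σt) = Gamma(190, 38).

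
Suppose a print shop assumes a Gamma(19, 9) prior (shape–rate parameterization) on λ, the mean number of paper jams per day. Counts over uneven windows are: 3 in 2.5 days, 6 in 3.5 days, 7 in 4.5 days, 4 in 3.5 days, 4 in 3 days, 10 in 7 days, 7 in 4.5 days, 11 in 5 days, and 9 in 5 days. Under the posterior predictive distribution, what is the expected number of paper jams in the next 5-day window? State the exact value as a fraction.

160/19

Total count: 3 + 6 + 7 + 4 + 4 + 10 + 7 + 11 + 9 = 61.
Total exposure: 2.5 + 3.5 + 4.5 + 3.5 + 3 + 7 + 4.5 + 5 + 5 = 38.5 days.
By Gamma–Poisson conjugacy, the posterior is Gamma(α + Σx, β + Σt) = Gamma(19 + 61, 9 + 38.5) = Gamma(80, 95/2).
Predictive mean over a 5-day window = T·E[λ|data] = 5·80/(95/2) = 160/19.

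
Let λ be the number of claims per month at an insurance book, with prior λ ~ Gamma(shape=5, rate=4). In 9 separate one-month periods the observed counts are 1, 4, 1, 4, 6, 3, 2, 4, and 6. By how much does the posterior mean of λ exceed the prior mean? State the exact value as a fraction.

79/52

Total count: 1 + 4 + 1 + 4 + 6 + 3 + 2 + 4 + 6 = 31.
Total exposure: 9 months.
The Gamma prior is conjugate for the Poisson rate, so λ | data ~ Gamma(5+31, 4+9) = Gamma(36, 13).
Posterior mean = 36/13 = 36/13; prior mean = 5/4 = 5/4. Difference = 36/13 − 5/4 = 79/52.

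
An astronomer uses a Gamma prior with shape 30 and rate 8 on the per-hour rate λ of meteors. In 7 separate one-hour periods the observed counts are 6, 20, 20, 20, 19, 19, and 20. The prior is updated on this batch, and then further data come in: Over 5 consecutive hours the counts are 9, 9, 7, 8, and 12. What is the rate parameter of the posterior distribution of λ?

20

Total count: 6 + 20 + 20 + 20 + 19 + 19 + 20 = 124.
Total exposure: 7 hours.
After the first batch: Gamma(30 + 124, 8 + 7) = Gamma(154, 15).
Total count: 9 + 9 + 7 + 8 + 12 = 45.
Total exposure: 5 hours.
After the second batch: Gamma(154 + 45, 15 + 5) = Gamma(199, 20).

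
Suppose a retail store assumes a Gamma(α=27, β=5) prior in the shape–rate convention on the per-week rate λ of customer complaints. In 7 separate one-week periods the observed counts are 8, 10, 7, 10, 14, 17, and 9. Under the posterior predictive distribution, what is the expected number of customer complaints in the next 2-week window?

Total count: 8 + 10 + 7 + 10 + 14 + 17 + 9 = 75.
Total exposure: 7 weeks.
Gamma(α, β) with Poisson data over total exposure Σt gives posterior Gamma(α+Σx, β+Σt) = Gamma(102, 12).
Predictive mean over a 2-week window = T·E[λ|data] = 2·102/12 = 17.

17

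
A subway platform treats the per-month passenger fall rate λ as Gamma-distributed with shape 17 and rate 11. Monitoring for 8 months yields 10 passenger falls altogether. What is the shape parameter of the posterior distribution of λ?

27

Total count 10 over total exposure 8 months.
The Gamma prior is conjugate for the Poisson rate, so λ | data ~ Gamma(17+10, 11+8) = Gamma(27, 19).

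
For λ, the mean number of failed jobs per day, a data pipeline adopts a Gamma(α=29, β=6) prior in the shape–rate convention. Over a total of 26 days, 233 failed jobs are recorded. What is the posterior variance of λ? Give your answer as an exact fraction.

131/512

Total count 233 over total exposure 26 days.
Posterior: α' = 29 + 233 = 262, β' = 6 + 26 = 32.
Posterior variance = α'/β'² = 262/1024 = 131/512.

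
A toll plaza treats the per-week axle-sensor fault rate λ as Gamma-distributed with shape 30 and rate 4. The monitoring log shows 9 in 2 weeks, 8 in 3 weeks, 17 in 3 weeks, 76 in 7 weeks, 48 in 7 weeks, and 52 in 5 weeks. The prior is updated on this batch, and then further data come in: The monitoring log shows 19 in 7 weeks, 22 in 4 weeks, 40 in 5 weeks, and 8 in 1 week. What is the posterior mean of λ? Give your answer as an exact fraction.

329/48

Total count: 9 + 8 + 17 + 76 + 48 + 52 = 210.
Total exposure: 2 + 3 + 3 + 7 + 7 + 5 = 27 weeks.
After the first batch: Gamma(30 + 210, 4 + 27) = Gamma(240, 31).
Total count: 19 + 22 + 40 + 8 = 89.
Total exposure: 7 + 4 + 5 + 1 = 17 weeks.
After the second batch: Gamma(240 + 89, 31 + 17) = Gamma(329, 48).
Posterior mean = α'/β' = 329/48.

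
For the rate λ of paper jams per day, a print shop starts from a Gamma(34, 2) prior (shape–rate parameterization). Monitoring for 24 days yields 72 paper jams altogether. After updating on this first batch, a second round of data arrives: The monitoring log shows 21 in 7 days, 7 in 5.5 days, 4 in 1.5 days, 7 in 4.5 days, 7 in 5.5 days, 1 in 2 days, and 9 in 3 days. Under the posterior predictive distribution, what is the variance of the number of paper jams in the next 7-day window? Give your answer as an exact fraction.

Total count 72 over total exposure 24 days.
After the first batch: Gamma(34 + 72, 2 + 24) = Gamma(106, 26).
Total count: 21 + 7 + 4 + 7 + 7 + 1 + 9 = 56.
Total exposure: 7 + 5.5 + 1.5 + 4.5 + 5.5 + 2 + 3 = 29 days.
After the second batch: Gamma(106 + 56, 26 + 29) = Gamma(162, 55).
The posterior predictive for a window of length T is Negative Binomial with variance T·α'·(β'+T)/β'² = 7·162·62/3025 = 70308/3025.

70308/3025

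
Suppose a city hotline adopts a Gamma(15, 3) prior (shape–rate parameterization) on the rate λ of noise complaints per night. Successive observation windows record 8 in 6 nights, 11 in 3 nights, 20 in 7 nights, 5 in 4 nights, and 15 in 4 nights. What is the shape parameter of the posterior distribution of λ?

Total count: 8 + 11 + 20 + 5 + 15 = 59.
Total exposure: 6 + 3 + 7 + 4 + 4 = 24 nights.
Posterior: α' = 15 + 59 = 74, β' = 3 + 24 = 27.

74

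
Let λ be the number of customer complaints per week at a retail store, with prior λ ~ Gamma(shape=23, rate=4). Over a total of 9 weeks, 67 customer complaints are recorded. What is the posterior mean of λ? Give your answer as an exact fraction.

Total count 67 over total exposure 9 weeks.
Gamma(α, β) with Poisson data over total exposure Σt gives posterior Gamma(α+Σx, β+Σt) = Gamma(90, 13).
Posterior mean = α'/β' = 90/13.

90/13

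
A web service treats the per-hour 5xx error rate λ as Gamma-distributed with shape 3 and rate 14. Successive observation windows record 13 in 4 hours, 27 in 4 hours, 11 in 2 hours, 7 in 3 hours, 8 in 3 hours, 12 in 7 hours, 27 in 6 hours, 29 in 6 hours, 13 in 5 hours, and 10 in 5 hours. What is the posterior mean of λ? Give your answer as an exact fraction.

Total count: 13 + 27 + 11 + 7 + 8 + 12 + 27 + 29 + 13 + 10 = 157.
Total exposure: 4 + 4 + 2 + 3 + 3 + 7 + 6 + 6 + 5 + 5 = 45 hours.
By Gamma–Poisson conjugacy, the posterior is Gamma(α + Σx, β + Σt) = Gamma(3 + 157, 14 + 45) = Gamma(160, 59).
Posterior mean = α'/β' = 160/59.

160/59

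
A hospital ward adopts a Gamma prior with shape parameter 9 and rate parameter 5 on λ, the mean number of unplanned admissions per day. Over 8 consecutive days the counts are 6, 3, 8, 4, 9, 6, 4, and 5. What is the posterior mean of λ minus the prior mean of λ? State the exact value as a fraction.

Total count: 6 + 3 + 8 + 4 + 9 + 6 + 4 + 5 = 45.
Total exposure: 8 days.
By Gamma–Poisson conjugacy, the posterior is Gamma(α + Σx, β + Σt) = Gamma(9 + 45, 5 + 8) = Gamma(54, 13).
Posterior mean = 54/13 = 54/13; prior mean = 9/5 = 9/5. Difference = 54/13 − 9/5 = 153/65.

153/65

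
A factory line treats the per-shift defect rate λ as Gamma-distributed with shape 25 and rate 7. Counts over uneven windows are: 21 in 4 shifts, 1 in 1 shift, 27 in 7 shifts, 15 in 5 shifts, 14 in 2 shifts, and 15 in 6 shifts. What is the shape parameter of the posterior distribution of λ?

Total count: 21 + 1 + 27 + 15 + 14 + 15 = 93.
Total exposure: 4 + 1 + 7 + 5 + 2 + 6 = 25 shifts.
Gamma(α, β) with Poisson data over total exposure Σt gives posterior Gamma(α+Σx, β+Σt) = Gamma(118, 32).

118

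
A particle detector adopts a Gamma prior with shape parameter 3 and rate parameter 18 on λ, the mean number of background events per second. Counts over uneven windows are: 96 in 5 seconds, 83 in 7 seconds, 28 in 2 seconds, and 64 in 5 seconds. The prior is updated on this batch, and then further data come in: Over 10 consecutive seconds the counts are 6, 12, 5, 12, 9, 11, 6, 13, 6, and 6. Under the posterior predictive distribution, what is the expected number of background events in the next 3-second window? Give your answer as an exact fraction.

Total count: 96 + 83 + 28 + 64 = 271.
Total exposure: 5 + 7 + 2 + 5 = 19 seconds.
After the first batch: Gamma(3 + 271, 18 + 19) = Gamma(274, 37).
Total count: 6 + 12 + 5 + 12 + 9 + 11 + 6 + 13 + 6 + 6 = 86.
Total exposure: 10 seconds.
After the second batch: Gamma(274 + 86, 37 + 10) = Gamma(360, 47).
Predictive mean over a 3-second window = T·E[λ|data] = 3·360/47 = 1080/47.

1080/47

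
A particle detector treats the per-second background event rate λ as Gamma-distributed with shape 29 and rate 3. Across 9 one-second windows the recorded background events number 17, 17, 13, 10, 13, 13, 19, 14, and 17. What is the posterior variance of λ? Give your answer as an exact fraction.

Total count: 17 + 17 + 13 + 10 + 13 + 13 + 19 + 14 + 17 = 133.
Total exposure: 9 seconds.
Gamma(α, β) with Poisson data over total exposure Σt gives posterior Gamma(α+Σx, β+Σt) = Gamma(162, 12).
Posterior variance = α'/β'² = 162/144 = 9/8.

9/8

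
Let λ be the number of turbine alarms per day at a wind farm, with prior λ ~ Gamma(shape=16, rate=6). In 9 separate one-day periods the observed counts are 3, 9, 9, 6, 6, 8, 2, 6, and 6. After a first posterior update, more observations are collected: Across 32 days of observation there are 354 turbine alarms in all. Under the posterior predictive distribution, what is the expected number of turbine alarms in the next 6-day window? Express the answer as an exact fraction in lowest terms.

2550/47

Total count: 3 + 9 + 9 + 6 + 6 + 8 + 2 + 6 + 6 = 55.
Total exposure: 9 days.
After the first batch: Gamma(16 + 55, 6 + 9) = Gamma(71, 15).
Total count 354 over total exposure 32 days.
After the second batch: Gamma(71 + 354, 15 + 32) = Gamma(425, 47).
Predictive mean over a 6-day window = T·E[λ|data] = 6·425/47 = 2550/47.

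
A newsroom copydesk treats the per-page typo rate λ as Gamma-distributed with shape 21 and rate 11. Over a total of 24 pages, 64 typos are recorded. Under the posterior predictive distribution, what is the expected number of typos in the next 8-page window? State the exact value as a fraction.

136/7

Total count 64 over total exposure 24 pages.
Conjugate update: add total count to the shape and total exposure to the rate, giving Gamma(85, 35).
Predictive mean over an 8-page window = T·E[λ|data] = 8·85/35 = 136/7.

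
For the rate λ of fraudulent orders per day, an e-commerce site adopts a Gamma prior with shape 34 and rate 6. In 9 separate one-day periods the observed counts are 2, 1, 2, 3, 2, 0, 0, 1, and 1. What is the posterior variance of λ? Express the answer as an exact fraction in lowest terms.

46/225

Total count: 2 + 1 + 2 + 3 + 2 + 0 + 0 + 1 + 1 = 12.
Total exposure: 9 days.
Conjugate update: add total count to the shape and total exposure to the rate, giving Gamma(46, 15).
Posterior variance = α'/β'² = 46/225.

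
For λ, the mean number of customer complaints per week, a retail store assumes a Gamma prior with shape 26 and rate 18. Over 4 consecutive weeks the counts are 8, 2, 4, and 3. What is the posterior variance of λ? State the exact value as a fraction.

Total count: 8 + 2 + 4 + 3 = 17.
Total exposure: 4 weeks.
The Gamma prior is conjugate for the Poisson rate, so λ | data ~ Gamma(26+17, 18+4) = Gamma(43, 22).
Posterior variance = α'/β'² = 43/484.

43/484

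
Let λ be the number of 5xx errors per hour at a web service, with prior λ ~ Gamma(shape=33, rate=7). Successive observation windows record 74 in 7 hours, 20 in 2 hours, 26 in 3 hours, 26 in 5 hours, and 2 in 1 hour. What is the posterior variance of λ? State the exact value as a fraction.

Total count: 74 + 20 + 26 + 26 + 2 = 148.
Total exposure: 7 + 2 + 3 + 5 + 1 = 18 hours.
Gamma(α, β) with Poisson data over total exposure Σt gives posterior Gamma(α+Σx, β+Σt) = Gamma(181, 25).
Posterior variance = α'/β'² = 181/625.

181/625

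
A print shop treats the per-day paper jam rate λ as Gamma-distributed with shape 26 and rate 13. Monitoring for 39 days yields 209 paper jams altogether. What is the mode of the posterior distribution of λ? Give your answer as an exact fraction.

9/2

Total count 209 over total exposure 39 days.
Gamma(α, β) with Poisson data over total exposure Σt gives posterior Gamma(α+Σx, β+Σt) = Gamma(235, 52).
Posterior mode = (α'−1)/β' = 234/52 = 9/2.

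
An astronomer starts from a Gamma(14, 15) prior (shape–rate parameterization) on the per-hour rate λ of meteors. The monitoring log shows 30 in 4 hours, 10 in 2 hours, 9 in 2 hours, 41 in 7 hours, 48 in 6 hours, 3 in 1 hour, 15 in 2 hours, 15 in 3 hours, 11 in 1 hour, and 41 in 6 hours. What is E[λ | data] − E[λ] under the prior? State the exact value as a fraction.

2869/735

Total count: 30 + 10 + 9 + 41 + 48 + 3 + 15 + 15 + 11 + 41 = 223.
Total exposure: 4 + 2 + 2 + 7 + 6 + 1 + 2 + 3 + 1 + 6 = 34 hours.
The Gamma prior is conjugate for the Poisson rate, so λ | data ~ Gamma(14+223, 15+34) = Gamma(237, 49).
Posterior mean = 237/49 = 237/49; prior mean = 14/15 = 14/15. Difference = 237/49 − 14/15 = 2869/735.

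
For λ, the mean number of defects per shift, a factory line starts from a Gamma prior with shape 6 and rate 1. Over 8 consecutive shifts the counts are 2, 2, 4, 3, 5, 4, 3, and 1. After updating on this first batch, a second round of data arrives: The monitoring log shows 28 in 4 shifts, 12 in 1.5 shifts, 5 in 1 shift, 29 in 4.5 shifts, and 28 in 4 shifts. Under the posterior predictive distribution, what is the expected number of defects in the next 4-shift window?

Total count: 2 + 2 + 4 + 3 + 5 + 4 + 3 + 1 = 24.
Total exposure: 8 shifts.
After the first batch: Gamma(6 + 24, 1 + 8) = Gamma(30, 9).
Total count: 28 + 12 + 5 + 29 + 28 = 102.
Total exposure: 4 + 1.5 + 1 + 4.5 + 4 = 15 shifts.
After the second batch: Gamma(30 + 102, 9 + 15) = Gamma(132, 24).
Predictive mean over a 4-shift window = T·E[λ|data] = 4·132/24 = 22.

22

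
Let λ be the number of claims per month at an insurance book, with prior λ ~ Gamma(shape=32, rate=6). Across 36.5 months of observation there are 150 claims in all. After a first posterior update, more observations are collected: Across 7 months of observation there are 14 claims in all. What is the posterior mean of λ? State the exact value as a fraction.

392/99

Total count 150 over total exposure 36.5 months.
After the first batch: Gamma(32 + 150, 6 + 36.5) = Gamma(182, 85/2).
Total count 14 over total exposure 7 months.
After the second batch: Gamma(182 + 14, 85/2 + 7) = Gamma(196, 99/2).
Posterior mean = α'/β' = 196/(99/2) = 392/99.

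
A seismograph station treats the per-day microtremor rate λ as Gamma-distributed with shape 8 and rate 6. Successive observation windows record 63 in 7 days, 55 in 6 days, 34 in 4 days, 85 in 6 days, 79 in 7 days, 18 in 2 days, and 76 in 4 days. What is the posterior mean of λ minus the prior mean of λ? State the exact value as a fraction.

181/21

Total count: 63 + 55 + 34 + 85 + 79 + 18 + 76 = 410.
Total exposure: 7 + 6 + 4 + 6 + 7 + 2 + 4 = 36 days.
Gamma(α, β) with Poisson data over total exposure Σt gives posterior Gamma(α+Σx, β+Σt) = Gamma(418, 42).
Posterior mean = 418/42 = 209/21; prior mean = 8/6 = 4/3. Difference = 209/21 − 4/3 = 181/21.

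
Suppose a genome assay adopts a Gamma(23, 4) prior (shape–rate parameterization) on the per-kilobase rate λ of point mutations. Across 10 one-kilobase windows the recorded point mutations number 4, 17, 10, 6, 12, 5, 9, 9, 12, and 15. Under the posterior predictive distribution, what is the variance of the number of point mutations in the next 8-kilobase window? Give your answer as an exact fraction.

Total count: 4 + 17 + 10 + 6 + 12 + 5 + 9 + 9 + 12 + 15 = 99.
Total exposure: 10 kilobases.
The Gamma prior is conjugate for the Poisson rate, so λ | data ~ Gamma(23+99, 4+10) = Gamma(122, 14).
The posterior predictive for a window of length T is Negative Binomial with variance T·α'·(β'+T)/β'² = 8·122·22/196 = 5368/49.

5368/49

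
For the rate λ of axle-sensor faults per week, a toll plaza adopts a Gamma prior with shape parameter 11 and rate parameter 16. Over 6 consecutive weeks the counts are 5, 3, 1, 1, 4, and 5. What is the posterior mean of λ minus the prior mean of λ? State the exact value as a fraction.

119/176

Total count: 5 + 3 + 1 + 1 + 4 + 5 = 19.
Total exposure: 6 weeks.
The Gamma prior is conjugate for the Poisson rate, so λ | data ~ Gamma(11+19, 16+6) = Gamma(30, 22).
Posterior mean = 30/22 = 15/11; prior mean = 11/16 = 11/16. Difference = 15/11 − 11/16 = 119/176.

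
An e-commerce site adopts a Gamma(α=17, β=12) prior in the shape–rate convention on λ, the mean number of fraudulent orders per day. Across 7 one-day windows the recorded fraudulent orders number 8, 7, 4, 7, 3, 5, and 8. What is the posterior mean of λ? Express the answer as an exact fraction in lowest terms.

Total count: 8 + 7 + 4 + 7 + 3 + 5 + 8 = 42.
Total exposure: 7 days.
Gamma(α, β) with Poisson data over total exposure Σt gives posterior Gamma(α+Σx, β+Σt) = Gamma(59, 19).
Posterior mean = α'/β' = 59/19.

59/19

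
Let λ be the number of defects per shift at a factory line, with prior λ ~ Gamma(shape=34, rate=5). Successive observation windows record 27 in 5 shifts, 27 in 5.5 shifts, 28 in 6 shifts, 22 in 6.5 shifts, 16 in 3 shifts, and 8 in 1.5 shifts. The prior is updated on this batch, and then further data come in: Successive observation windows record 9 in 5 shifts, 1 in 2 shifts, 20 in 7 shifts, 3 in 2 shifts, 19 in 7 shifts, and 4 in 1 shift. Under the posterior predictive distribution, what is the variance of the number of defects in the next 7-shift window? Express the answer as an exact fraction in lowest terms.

387604/12769

Total count: 27 + 27 + 28 + 22 + 16 + 8 = 128.
Total exposure: 5 + 5.5 + 6 + 6.5 + 3 + 1.5 = 27.5 shifts.
After the first batch: Gamma(34 + 128, 5 + 27.5) = Gamma(162, 65/2).
Total count: 9 + 1 + 20 + 3 + 19 + 4 = 56.
Total exposure: 5 + 2 + 7 + 2 + 7 + 1 = 24 shifts.
After the second batch: Gamma(162 + 56, 65/2 + 24) = Gamma(218, 113/2).
The posterior predictive for a window of length T is Negative Binomial with variance T·α'·(β'+T)/β'² = 7·218·(127/2)/(12769/4) = 387604/12769.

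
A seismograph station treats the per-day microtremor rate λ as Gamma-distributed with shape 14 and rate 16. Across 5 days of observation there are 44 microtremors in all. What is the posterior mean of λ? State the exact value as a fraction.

Total count 44 over total exposure 5 days.
Conjugate update: add total count to the shape and total exposure to the rate, giving Gamma(58, 21).
Posterior mean = α'/β' = 58/21.

58/21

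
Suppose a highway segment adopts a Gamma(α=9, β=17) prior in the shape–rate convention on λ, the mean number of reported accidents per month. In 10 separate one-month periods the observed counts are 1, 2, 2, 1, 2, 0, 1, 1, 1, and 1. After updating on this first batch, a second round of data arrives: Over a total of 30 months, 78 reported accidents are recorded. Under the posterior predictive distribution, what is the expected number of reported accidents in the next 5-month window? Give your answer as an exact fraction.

165/19

Total count: 1 + 2 + 2 + 1 + 2 + 0 + 1 + 1 + 1 + 1 = 12.
Total exposure: 10 months.
After the first batch: Gamma(9 + 12, 17 + 10) = Gamma(21, 27).
Total count 78 over total exposure 30 months.
After the second batch: Gamma(21 + 78, 27 + 30) = Gamma(99, 57).
Predictive mean over a 5-month window = T·E[λ|data] = 5·99/57 = 165/19.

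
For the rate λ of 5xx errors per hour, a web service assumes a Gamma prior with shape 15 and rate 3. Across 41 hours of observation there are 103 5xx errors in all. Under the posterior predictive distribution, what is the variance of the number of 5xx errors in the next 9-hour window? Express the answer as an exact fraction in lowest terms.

Total count 103 over total exposure 41 hours.
Conjugate update: add total count to the shape and total exposure to the rate, giving Gamma(118, 44).
The posterior predictive for a window of length T is Negative Binomial with variance T·α'·(β'+T)/β'² = 9·118·53/1936 = 28143/968.

28143/968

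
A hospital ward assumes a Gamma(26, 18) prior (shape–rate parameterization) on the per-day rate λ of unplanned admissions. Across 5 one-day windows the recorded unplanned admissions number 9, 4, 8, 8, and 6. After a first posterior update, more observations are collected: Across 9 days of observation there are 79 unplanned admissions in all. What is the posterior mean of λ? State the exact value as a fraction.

Total count: 9 + 4 + 8 + 8 + 6 = 35.
Total exposure: 5 days.
After the first batch: Gamma(26 + 35, 18 + 5) = Gamma(61, 23).
Total count 79 over total exposure 9 days.
After the second batch: Gamma(61 + 79, 23 + 9) = Gamma(140, 32).
Posterior mean = α'/β' = 140/32 = 35/8.

35/8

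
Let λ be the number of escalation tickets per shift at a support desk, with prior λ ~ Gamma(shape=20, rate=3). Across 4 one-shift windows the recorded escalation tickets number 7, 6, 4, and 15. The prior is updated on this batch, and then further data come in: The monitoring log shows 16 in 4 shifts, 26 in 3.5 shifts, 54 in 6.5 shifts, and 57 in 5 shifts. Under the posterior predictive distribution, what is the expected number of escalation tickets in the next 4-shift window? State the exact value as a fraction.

Total count: 7 + 6 + 4 + 15 = 32.
Total exposure: 4 shifts.
After the first batch: Gamma(20 + 32, 3 + 4) = Gamma(52, 7).
Total count: 16 + 26 + 54 + 57 = 153.
Total exposure: 4 + 3.5 + 6.5 + 5 = 19 shifts.
After the second batch: Gamma(52 + 153, 7 + 19) = Gamma(205, 26).
Predictive mean over a 4-shift window = T·E[λ|data] = 4·205/26 = 410/13.

410/13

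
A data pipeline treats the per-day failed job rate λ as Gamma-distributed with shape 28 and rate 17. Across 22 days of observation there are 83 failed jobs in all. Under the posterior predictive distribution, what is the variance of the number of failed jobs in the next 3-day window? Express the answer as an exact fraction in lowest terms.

1554/169

Total count 83 over total exposure 22 days.
The Gamma prior is conjugate for the Poisson rate, so λ | data ~ Gamma(28+83, 17+22) = Gamma(111, 39).
The posterior predictive for a window of length T is Negative Binomial with variance T·α'·(β'+T)/β'² = 3·111·42/1521 = 1554/169.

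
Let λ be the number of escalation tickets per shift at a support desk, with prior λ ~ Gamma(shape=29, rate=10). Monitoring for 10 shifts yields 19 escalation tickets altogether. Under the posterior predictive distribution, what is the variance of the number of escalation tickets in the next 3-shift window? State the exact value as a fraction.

Total count 19 over total exposure 10 shifts.
Gamma(α, β) with Poisson data over total exposure Σt gives posterior Gamma(α+Σx, β+Σt) = Gamma(48, 20).
The posterior predictive for a window of length T is Negative Binomial with variance T·α'·(β'+T)/β'² = 3·48·23/400 = 207/25.

207/25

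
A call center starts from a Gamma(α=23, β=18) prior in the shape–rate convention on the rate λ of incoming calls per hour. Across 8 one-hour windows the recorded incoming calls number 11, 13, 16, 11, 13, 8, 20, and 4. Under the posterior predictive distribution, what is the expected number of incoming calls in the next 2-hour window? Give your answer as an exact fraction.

119/13

Total count: 11 + 13 + 16 + 11 + 13 + 8 + 20 + 4 = 96.
Total exposure: 8 hours.
Gamma(α, β) with Poisson data over total exposure Σt gives posterior Gamma(α+Σx, β+Σt) = Gamma(119, 26).
Predictive mean over a 2-hour window = T·E[λ|data] = 2·119/26 = 119/13.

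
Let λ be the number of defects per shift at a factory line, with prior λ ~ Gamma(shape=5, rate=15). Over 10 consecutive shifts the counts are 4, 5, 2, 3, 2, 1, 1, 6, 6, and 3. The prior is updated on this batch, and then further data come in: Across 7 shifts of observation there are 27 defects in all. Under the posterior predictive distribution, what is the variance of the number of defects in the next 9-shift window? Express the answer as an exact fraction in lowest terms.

Total count: 4 + 5 + 2 + 3 + 2 + 1 + 1 + 6 + 6 + 3 = 33.
Total exposure: 10 shifts.
After the first batch: Gamma(5 + 33, 15 + 10) = Gamma(38, 25).
Total count 27 over total exposure 7 shifts.
After the second batch: Gamma(38 + 27, 25 + 7) = Gamma(65, 32).
The posterior predictive for a window of length T is Negative Binomial with variance T·α'·(β'+T)/β'² = 9·65·41/1024 = 23985/1024.

23985/1024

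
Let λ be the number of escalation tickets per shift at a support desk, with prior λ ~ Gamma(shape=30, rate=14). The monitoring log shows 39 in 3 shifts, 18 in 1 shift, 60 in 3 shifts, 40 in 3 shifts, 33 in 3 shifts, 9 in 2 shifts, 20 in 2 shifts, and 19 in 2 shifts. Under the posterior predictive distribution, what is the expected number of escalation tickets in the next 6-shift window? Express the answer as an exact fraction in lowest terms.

536/11

Total count: 39 + 18 + 60 + 40 + 33 + 9 + 20 + 19 = 238.
Total exposure: 3 + 1 + 3 + 3 + 3 + 2 + 2 + 2 = 19 shifts.
Conjugate update: add total count to the shape and total exposure to the rate, giving Gamma(268, 33).
Predictive mean over a 6-shift window = T·E[λ|data] = 6·268/33 = 536/11.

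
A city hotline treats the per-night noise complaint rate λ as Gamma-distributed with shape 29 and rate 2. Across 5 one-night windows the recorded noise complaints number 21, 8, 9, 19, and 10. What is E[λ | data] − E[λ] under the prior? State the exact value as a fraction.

-11/14

Total count: 21 + 8 + 9 + 19 + 10 = 67.
Total exposure: 5 nights.
Posterior: α' = 29 + 67 = 96, β' = 2 + 5 = 7.
Posterior mean = 96/7 = 96/7; prior mean = 29/2 = 29/2. Difference = 96/7 − 29/2 = -11/14.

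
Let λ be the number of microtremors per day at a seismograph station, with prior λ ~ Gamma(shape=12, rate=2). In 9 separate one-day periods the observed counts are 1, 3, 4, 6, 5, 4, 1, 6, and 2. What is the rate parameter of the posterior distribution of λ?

Total count: 1 + 3 + 4 + 6 + 5 + 4 + 1 + 6 + 2 = 32.
Total exposure: 9 days.
Posterior: α' = 12 + 32 = 44, β' = 2 + 9 = 11.

11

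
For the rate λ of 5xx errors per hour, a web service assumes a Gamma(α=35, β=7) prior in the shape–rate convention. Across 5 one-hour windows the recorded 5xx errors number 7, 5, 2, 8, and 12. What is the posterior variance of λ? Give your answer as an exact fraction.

Total count: 7 + 5 + 2 + 8 + 12 = 34.
Total exposure: 5 hours.
Posterior: α' = 35 + 34 = 69, β' = 7 + 5 = 12.
Posterior variance = α'/β'² = 69/144 = 23/48.

23/48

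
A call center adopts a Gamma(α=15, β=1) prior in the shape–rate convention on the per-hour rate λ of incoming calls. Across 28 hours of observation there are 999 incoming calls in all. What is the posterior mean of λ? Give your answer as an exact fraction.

1014/29

Total count 999 over total exposure 28 hours.
Gamma(α, β) with Poisson data over total exposure Σt gives posterior Gamma(α+Σx, β+Σt) = Gamma(1014, 29).
Posterior mean = α'/β' = 1014/29.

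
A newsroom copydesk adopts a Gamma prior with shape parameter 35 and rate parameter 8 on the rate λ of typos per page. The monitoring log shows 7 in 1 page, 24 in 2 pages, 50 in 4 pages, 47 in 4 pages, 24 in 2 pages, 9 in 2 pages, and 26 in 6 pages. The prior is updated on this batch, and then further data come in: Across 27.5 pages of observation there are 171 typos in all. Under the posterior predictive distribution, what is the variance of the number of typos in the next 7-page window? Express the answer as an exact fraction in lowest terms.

698754/12769

Total count: 7 + 24 + 50 + 47 + 24 + 9 + 26 = 187.
Total exposure: 1 + 2 + 4 + 4 + 2 + 2 + 6 = 21 pages.
After the first batch: Gamma(35 + 187, 8 + 21) = Gamma(222, 29).
Total count 171 over total exposure 27.5 pages.
After the second batch: Gamma(222 + 171, 29 + 27.5) = Gamma(393, 113/2).
The posterior predictive for a window of length T is Negative Binomial with variance T·α'·(β'+T)/β'² = 7·393·(127/2)/(12769/4) = 698754/12769.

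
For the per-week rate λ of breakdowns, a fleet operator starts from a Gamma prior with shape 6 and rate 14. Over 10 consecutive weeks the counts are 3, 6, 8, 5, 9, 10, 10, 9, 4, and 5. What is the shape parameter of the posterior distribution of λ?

Total count: 3 + 6 + 8 + 5 + 9 + 10 + 10 + 9 + 4 + 5 = 69.
Total exposure: 10 weeks.
Posterior: α' = 6 + 69 = 75, β' = 14 + 10 = 24.

75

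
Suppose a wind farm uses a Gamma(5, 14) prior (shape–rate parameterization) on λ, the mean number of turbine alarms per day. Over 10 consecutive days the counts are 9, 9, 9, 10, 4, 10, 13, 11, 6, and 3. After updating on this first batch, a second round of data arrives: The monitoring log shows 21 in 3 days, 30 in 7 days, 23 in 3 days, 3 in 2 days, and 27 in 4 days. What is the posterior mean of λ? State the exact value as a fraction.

193/43

Total count: 9 + 9 + 9 + 10 + 4 + 10 + 13 + 11 + 6 + 3 = 84.
Total exposure: 10 days.
After the first batch: Gamma(5 + 84, 14 + 10) = Gamma(89, 24).
Total count: 21 + 30 + 23 + 3 + 27 = 104.
Total exposure: 3 + 7 + 3 + 2 + 4 = 19 days.
After the second batch: Gamma(89 + 104, 24 + 19) = Gamma(193, 43).
Posterior mean = α'/β' = 193/43.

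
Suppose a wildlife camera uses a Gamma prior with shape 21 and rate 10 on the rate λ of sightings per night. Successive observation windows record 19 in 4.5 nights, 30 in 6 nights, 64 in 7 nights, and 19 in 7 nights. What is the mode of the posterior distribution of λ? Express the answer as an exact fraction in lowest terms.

304/69

Total count: 19 + 30 + 64 + 19 = 132.
Total exposure: 4.5 + 6 + 7 + 7 = 24.5 nights.
The Gamma prior is conjugate for the Poisson rate, so λ | data ~ Gamma(21+132, 10+24.5) = Gamma(153, 69/2).
Posterior mode = (α'−1)/β' = 152/(69/2) = 304/69.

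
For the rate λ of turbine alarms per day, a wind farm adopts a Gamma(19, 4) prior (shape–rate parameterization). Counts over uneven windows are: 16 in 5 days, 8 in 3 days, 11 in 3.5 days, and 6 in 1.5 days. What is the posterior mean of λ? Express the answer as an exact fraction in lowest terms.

60/17

Total count: 16 + 8 + 11 + 6 = 41.
Total exposure: 5 + 3 + 3.5 + 1.5 = 13 days.
The Gamma prior is conjugate for the Poisson rate, so λ | data ~ Gamma(19+41, 4+13) = Gamma(60, 17).
Posterior mean = α'/β' = 60/17.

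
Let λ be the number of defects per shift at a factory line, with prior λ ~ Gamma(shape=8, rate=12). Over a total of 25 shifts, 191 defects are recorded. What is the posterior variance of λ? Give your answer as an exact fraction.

Total count 191 over total exposure 25 shifts.
The Gamma prior is conjugate for the Poisson rate, so λ | data ~ Gamma(8+191, 12+25) = Gamma(199, 37).
Posterior variance = α'/β'² = 199/1369.

199/1369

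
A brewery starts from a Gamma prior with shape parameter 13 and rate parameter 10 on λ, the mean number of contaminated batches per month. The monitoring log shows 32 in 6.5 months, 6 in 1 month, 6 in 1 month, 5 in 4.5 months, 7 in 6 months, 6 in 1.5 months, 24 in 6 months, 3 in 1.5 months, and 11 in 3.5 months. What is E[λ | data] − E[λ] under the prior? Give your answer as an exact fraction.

1181/830

Total count: 32 + 6 + 6 + 5 + 7 + 6 + 24 + 3 + 11 = 100.
Total exposure: 6.5 + 1 + 1 + 4.5 + 6 + 1.5 + 6 + 1.5 + 3.5 = 31.5 months.
Gamma(α, β) with Poisson data over total exposure Σt gives posterior Gamma(α+Σx, β+Σt) = Gamma(113, 83/2).
Posterior mean = 113/(83/2) = 226/83; prior mean = 13/10 = 13/10. Difference = 226/83 − 13/10 = 1181/830.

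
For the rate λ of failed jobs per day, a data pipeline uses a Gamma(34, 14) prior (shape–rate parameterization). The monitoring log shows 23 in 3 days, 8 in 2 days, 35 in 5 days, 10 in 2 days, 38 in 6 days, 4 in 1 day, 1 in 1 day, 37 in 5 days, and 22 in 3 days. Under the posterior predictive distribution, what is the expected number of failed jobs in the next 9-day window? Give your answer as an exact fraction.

318/7

Total count: 23 + 8 + 35 + 10 + 38 + 4 + 1 + 37 + 22 = 178.
Total exposure: 3 + 2 + 5 + 2 + 6 + 1 + 1 + 5 + 3 = 28 days.
By Gamma–Poisson conjugacy, the posterior is Gamma(α + Σx, β + Σt) = Gamma(34 + 178, 14 + 28) = Gamma(212, 42).
Predictive mean over a 9-day window = T·E[λ|data] = 9·212/42 = 318/7.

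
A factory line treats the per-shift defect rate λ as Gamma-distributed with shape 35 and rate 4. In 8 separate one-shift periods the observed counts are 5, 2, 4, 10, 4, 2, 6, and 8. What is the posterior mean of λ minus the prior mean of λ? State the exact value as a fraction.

-29/12

Total count: 5 + 2 + 4 + 10 + 4 + 2 + 6 + 8 = 41.
Total exposure: 8 shifts.
The Gamma prior is conjugate for the Poisson rate, so λ | data ~ Gamma(35+41, 4+8) = Gamma(76, 12).
Posterior mean = 76/12 = 19/3; prior mean = 35/4 = 35/4. Difference = 19/3 − 35/4 = -29/12.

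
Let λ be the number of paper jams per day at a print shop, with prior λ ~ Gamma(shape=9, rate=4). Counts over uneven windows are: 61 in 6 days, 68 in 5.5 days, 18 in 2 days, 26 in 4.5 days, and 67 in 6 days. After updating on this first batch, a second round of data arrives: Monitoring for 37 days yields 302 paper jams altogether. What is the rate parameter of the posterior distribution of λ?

65

Total count: 61 + 68 + 18 + 26 + 67 = 240.
Total exposure: 6 + 5.5 + 2 + 4.5 + 6 = 24 days.
After the first batch: Gamma(9 + 240, 4 + 24) = Gamma(249, 28).
Total count 302 over total exposure 37 days.
After the second batch: Gamma(249 + 302, 28 + 37) = Gamma(551, 65).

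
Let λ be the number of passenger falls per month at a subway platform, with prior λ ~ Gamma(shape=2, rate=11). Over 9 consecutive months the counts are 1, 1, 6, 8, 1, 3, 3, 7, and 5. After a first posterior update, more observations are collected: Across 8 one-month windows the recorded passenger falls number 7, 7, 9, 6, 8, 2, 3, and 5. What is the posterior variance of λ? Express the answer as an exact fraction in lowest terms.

Total count: 1 + 1 + 6 + 8 + 1 + 3 + 3 + 7 + 5 = 35.
Total exposure: 9 months.
After the first batch: Gamma(2 + 35, 11 + 9) = Gamma(37, 20).
Total count: 7 + 7 + 9 + 6 + 8 + 2 + 3 + 5 = 47.
Total exposure: 8 months.
After the second batch: Gamma(37 + 47, 20 + 8) = Gamma(84, 28).
Posterior variance = α'/β'² = 84/784 = 3/28.

3/28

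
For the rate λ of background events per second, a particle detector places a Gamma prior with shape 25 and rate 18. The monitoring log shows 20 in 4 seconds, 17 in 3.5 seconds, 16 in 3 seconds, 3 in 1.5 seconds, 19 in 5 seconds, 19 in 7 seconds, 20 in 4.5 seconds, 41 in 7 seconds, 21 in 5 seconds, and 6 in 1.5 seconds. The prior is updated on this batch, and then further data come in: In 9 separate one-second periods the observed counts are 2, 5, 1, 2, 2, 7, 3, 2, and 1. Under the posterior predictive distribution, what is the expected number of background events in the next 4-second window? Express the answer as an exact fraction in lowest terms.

928/69

Total count: 20 + 17 + 16 + 3 + 19 + 19 + 20 + 41 + 21 + 6 = 182.
Total exposure: 4 + 3.5 + 3 + 1.5 + 5 + 7 + 4.5 + 7 + 5 + 1.5 = 42 seconds.
After the first batch: Gamma(25 + 182, 18 + 42) = Gamma(207, 60).
Total count: 2 + 5 + 1 + 2 + 2 + 7 + 3 + 2 + 1 = 25.
Total exposure: 9 seconds.
After the second batch: Gamma(207 + 25, 60 + 9) = Gamma(232, 69).
Predictive mean over a 4-second window = T·E[λ|data] = 4·232/69 = 928/69.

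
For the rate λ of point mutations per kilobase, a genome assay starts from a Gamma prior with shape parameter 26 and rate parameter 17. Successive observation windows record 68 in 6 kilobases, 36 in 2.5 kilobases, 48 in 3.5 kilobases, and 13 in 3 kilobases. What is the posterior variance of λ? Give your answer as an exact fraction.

191/1024

Total count: 68 + 36 + 48 + 13 = 165.
Total exposure: 6 + 2.5 + 3.5 + 3 = 15 kilobases.
Posterior: α' = 26 + 165 = 191, β' = 17 + 15 = 32.
Posterior variance = α'/β'² = 191/1024.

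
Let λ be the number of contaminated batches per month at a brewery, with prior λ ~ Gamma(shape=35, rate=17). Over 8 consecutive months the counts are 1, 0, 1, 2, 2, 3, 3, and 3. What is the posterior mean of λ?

Total count: 1 + 0 + 1 + 2 + 2 + 3 + 3 + 3 = 15.
Total exposure: 8 months.
By Gamma–Poisson conjugacy, the posterior is Gamma(α + Σx, β + Σt) = Gamma(35 + 15, 17 + 8) = Gamma(50, 25).
Posterior mean = α'/β' = 50/25 = 2.

2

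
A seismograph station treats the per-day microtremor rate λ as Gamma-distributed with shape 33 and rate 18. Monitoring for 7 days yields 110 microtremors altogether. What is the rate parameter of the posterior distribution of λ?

25

Total count 110 over total exposure 7 days.
Posterior: α' = 33 + 110 = 143, β' = 18 + 7 = 25.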